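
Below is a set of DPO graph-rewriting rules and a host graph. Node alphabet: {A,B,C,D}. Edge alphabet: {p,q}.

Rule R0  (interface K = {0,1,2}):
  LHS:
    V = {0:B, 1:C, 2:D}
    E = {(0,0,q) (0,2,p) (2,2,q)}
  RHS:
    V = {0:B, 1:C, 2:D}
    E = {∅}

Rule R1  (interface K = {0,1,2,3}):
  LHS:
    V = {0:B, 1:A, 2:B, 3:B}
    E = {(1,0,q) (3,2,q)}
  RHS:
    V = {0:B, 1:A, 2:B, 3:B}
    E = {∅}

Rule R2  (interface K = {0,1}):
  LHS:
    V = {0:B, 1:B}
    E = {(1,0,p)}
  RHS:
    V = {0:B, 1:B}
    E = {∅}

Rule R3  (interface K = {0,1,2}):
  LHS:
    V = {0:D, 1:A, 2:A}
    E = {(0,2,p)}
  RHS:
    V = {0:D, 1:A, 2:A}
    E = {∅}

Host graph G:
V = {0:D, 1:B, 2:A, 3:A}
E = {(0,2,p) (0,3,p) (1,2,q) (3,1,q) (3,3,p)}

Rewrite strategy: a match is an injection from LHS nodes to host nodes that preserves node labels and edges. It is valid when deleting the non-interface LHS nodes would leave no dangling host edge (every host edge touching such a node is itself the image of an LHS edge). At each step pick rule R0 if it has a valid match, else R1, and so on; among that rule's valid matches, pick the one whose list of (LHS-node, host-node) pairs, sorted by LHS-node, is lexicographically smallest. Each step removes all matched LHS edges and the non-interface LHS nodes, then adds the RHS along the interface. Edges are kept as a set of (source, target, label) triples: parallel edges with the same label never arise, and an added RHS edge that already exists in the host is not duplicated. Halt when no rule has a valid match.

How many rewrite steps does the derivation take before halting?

start.  V:4 E:5  edges: 0-p->2 0-p->3 1-q->2 3-q->1 3-p->3
1. fire R3 via {0↦0, 1↦2, 2↦3}  →  V:4 E:4  edges: 0-p->2 1-q->2 3-q->1 3-p->3
2. fire R3 via {0↦0, 1↦3, 2↦2}  →  V:4 E:3  edges: 1-q->2 3-q->1 3-p->3
final graph: no rule applies after step 2

Answer: 2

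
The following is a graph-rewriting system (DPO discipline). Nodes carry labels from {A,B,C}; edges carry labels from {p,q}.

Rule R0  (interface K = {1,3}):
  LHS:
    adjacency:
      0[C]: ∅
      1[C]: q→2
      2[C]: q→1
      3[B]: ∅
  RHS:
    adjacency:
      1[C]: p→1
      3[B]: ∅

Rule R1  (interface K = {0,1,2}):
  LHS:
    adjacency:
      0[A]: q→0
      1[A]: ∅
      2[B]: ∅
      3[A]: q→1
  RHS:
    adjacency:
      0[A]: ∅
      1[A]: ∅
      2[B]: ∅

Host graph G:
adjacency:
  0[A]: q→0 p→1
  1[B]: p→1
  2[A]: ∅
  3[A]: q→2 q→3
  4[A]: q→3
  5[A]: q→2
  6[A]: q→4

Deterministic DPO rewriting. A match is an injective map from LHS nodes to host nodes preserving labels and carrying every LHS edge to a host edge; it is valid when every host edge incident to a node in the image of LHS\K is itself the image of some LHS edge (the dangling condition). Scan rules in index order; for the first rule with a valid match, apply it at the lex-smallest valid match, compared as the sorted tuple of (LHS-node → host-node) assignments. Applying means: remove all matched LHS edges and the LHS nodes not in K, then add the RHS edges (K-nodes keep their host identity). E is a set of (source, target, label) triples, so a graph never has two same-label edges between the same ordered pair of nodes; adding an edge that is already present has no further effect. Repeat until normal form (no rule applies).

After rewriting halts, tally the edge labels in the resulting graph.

initial: |V|=7 |E|=8  E = 0-q->0 0-p->1 1-p->1 3-q->2 3-q->3 4-q->3 5-q->2 6-q->4
step 1: apply R1 at {0↦0, 1↦2, 2↦1, 3↦5}  → |V|=6 |E|=6  E = 0-p->1 1-p->1 3-q->2 3-q->3 4-q->3 6-q->4
step 2: apply R1 at {0↦3, 1↦4, 2↦1, 3↦6}  → |V|=5 |E|=4  E = 0-p->1 1-p->1 3-q->2 4-q->3
normal form: no rule applies after step 2
NF edges: [(0, 1, 'p'), (1, 1, 'p'), (3, 2, 'q'), (4, 3, 'q')]

Answer: p:2 q:2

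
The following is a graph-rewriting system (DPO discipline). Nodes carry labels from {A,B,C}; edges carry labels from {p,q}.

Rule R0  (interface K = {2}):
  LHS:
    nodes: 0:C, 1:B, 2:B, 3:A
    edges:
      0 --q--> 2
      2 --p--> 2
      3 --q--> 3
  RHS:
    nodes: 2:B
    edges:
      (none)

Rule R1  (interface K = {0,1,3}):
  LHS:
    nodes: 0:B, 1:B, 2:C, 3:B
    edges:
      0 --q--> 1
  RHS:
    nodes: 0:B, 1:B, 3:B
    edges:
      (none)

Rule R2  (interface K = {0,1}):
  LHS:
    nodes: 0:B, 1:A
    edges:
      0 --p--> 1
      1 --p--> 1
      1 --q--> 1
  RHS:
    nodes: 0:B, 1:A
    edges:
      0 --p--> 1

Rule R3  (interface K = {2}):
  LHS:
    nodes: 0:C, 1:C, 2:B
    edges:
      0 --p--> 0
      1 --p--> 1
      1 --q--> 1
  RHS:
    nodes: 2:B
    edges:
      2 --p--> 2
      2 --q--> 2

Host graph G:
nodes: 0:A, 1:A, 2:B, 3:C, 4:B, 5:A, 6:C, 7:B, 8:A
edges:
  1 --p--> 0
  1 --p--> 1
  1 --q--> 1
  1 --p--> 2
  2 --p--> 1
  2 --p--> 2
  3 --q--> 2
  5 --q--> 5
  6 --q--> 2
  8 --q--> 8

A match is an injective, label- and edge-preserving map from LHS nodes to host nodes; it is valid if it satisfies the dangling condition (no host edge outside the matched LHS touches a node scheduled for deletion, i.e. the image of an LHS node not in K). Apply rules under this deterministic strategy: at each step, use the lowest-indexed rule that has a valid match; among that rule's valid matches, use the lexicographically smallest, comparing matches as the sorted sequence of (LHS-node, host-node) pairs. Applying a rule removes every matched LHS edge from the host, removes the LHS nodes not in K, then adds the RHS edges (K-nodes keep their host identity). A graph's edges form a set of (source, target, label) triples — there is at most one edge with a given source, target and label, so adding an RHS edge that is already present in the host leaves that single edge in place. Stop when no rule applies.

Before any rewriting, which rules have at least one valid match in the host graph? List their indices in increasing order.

R0: 8 valid matches — {0↦3, 1↦4, 2↦2, 3↦5}, {0↦3, 1↦4, 2↦2, 3↦8}, {0↦3, 1↦7, 2↦2, 3↦5} (+5 more)
R1: no valid match — LHS pattern not found
R2: 1 valid match — {0↦2, 1↦1}
R3: no valid match — LHS pattern not found

Answer: [R0,R2]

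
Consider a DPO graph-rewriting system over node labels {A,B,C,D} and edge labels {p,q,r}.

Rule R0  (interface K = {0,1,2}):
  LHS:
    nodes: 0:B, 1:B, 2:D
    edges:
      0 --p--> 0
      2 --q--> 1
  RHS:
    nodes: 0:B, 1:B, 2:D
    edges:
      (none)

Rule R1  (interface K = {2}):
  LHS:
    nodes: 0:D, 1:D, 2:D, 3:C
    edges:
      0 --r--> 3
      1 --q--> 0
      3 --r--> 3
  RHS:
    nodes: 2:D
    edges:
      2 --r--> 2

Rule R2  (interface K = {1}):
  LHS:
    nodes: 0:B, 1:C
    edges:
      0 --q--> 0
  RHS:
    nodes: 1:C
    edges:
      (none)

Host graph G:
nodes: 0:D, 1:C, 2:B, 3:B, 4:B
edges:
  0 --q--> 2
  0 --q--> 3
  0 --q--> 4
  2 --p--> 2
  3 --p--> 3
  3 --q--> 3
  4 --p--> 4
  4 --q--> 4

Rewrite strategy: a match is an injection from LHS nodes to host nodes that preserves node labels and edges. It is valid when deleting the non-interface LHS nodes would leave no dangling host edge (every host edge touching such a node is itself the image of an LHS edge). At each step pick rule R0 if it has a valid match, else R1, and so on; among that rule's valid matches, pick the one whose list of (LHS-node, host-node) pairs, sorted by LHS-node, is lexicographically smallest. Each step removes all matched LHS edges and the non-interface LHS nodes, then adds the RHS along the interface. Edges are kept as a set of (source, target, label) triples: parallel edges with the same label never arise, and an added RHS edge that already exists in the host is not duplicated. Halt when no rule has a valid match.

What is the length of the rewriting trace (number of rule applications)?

[0] host  ⇒  5 nodes, 8 edges  {0-q->2 0-q->3 0-q->4 2-p->2 3-p->3 3-q->3 4-p->4 4-q->4}
[1] R0 @ {0↦2, 1↦3, 2↦0}  ⇒  5 nodes, 6 edges  {0-q->2 0-q->4 3-p->3 3-q->3 4-p->4 4-q->4}
[2] R0 @ {0↦3, 1↦2, 2↦0}  ⇒  5 nodes, 4 edges  {0-q->4 3-q->3 4-p->4 4-q->4}
[3] R2 @ {0↦3, 1↦1}  ⇒  4 nodes, 3 edges  {0-q->4 4-p->4 4-q->4}
final graph: no rule applies after step 3

Answer: 3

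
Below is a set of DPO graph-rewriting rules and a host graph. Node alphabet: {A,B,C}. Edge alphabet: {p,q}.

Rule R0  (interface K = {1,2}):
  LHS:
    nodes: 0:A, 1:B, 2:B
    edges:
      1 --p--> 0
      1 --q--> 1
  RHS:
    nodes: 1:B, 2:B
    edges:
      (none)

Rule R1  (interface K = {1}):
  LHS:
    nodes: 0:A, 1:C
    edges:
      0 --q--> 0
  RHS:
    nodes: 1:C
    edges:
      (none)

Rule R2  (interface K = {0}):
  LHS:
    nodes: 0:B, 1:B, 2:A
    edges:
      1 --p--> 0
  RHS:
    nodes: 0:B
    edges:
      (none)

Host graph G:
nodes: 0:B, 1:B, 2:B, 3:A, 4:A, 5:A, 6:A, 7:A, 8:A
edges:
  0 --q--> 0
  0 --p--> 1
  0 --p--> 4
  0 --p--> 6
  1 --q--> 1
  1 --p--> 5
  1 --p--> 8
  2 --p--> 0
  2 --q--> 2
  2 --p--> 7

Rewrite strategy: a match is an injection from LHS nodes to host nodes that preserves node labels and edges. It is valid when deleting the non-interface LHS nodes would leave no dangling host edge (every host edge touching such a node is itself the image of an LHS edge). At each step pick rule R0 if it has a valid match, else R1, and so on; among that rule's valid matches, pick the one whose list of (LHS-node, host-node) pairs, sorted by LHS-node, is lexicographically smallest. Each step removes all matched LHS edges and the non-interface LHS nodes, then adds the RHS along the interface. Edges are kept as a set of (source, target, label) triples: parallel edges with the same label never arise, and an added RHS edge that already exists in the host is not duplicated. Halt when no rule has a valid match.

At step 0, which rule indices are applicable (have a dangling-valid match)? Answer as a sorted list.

Answer: [R0]

Derivation:
R0: 10 valid matches — {0↦4, 1↦0, 2↦1}, {0↦4, 1↦0, 2↦2}, {0↦5, 1↦1, 2↦0} (+7 more)
R1: no valid match — LHS pattern not found
R2: no valid match — 12 raw matches, all fail dangling condition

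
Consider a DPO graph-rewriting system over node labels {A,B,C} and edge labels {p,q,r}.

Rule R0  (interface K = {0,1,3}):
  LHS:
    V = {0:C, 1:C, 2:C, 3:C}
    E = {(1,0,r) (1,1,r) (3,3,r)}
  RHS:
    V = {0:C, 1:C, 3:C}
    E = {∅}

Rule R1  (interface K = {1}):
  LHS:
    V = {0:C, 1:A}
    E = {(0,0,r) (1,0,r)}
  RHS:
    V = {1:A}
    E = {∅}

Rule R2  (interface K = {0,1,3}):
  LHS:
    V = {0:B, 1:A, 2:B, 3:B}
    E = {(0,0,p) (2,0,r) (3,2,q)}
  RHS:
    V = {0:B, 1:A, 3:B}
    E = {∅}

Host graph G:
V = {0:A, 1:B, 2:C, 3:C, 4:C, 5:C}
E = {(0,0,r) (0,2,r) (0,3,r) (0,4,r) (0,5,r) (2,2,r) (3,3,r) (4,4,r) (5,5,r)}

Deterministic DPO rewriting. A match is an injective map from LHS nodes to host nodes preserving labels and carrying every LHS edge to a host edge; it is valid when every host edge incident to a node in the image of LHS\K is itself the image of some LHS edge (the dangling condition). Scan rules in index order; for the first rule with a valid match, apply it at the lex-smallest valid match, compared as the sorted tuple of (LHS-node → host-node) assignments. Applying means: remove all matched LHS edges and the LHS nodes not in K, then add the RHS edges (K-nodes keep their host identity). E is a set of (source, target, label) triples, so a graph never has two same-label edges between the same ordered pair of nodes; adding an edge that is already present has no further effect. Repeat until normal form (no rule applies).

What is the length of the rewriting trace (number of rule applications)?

initial: |V|=6 |E|=9  E = 0-r->0 0-r->2 0-r->3 0-r->4 0-r->5 2-r->2 3-r->3 4-r->4 5-r->5
step 1: apply R1 at {0↦2, 1↦0}  → |V|=5 |E|=7  E = 0-r->0 0-r->3 0-r->4 0-r->5 3-r->3 4-r->4 5-r->5
step 2: apply R1 at {0↦3, 1↦0}  → |V|=4 |E|=5  E = 0-r->0 0-r->4 0-r->5 4-r->4 5-r->5
step 3: apply R1 at {0↦4, 1↦0}  → |V|=3 |E|=3  E = 0-r->0 0-r->5 5-r->5
step 4: apply R1 at {0↦5, 1↦0}  → |V|=2 |E|=1  E = 0-r->0
normal form: no rule applies after step 4

Answer: 4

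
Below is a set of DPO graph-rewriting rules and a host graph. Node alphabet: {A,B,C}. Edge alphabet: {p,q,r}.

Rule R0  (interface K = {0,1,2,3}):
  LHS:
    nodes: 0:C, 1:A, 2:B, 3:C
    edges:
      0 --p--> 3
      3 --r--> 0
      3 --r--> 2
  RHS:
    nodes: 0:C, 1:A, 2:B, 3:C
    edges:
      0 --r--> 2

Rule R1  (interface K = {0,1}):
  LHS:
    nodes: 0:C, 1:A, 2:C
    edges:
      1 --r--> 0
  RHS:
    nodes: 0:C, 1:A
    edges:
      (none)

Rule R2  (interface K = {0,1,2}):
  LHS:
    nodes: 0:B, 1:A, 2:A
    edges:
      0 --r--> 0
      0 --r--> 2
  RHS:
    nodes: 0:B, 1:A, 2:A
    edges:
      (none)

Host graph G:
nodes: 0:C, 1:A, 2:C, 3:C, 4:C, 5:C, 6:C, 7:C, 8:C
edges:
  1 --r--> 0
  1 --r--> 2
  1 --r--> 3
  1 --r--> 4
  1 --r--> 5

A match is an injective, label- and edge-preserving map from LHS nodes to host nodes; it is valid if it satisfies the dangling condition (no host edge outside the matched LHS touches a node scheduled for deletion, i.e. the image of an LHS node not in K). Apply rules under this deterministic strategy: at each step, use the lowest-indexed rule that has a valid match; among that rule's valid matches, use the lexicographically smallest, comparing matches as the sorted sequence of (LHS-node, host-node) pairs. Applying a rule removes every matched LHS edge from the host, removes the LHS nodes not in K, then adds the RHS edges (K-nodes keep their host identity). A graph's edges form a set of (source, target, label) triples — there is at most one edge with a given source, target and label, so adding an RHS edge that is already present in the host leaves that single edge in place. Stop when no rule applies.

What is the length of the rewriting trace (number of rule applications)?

Answer: 5

Rewrite trace:
[0] host  ⇒  9 nodes, 5 edges  {1-r->0 1-r->2 1-r->3 1-r->4 1-r->5}
[1] R1 @ {0↦0, 1↦1, 2↦6}  ⇒  8 nodes, 4 edges  {1-r->2 1-r->3 1-r->4 1-r->5}
[2] R1 @ {0↦2, 1↦1, 2↦0}  ⇒  7 nodes, 3 edges  {1-r->3 1-r->4 1-r->5}
[3] R1 @ {0↦3, 1↦1, 2↦2}  ⇒  6 nodes, 2 edges  {1-r->4 1-r->5}
[4] R1 @ {0↦4, 1↦1, 2↦3}  ⇒  5 nodes, 1 edges  {1-r->5}
[5] R1 @ {0↦5, 1↦1, 2↦4}  ⇒  4 nodes, 0 edges  {∅}
halt: no rule applies after step 5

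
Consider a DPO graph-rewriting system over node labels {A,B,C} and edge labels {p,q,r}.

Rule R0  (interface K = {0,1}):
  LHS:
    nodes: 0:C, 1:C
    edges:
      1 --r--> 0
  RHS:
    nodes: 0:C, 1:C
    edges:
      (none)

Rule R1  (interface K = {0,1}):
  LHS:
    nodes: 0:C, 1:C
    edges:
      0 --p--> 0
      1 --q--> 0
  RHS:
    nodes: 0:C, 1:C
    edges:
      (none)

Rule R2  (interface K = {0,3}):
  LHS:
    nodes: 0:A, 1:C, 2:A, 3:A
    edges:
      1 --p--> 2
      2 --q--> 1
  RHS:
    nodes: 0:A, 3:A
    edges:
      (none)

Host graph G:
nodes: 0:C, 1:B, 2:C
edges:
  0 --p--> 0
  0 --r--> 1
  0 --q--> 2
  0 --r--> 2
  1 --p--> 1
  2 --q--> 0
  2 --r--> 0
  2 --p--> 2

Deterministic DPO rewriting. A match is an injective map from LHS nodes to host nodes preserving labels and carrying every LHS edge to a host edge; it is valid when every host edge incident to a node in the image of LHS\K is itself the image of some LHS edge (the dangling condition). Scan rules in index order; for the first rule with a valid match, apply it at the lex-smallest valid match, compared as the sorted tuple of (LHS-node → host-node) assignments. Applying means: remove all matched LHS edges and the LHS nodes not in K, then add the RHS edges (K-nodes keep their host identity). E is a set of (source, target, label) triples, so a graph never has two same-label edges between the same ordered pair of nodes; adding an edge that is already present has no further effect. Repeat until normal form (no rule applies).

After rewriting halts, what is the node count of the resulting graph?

Answer: 3

Rewrite trace:
start.  V:3 E:8  edges: 0-p->0 0-r->1 0-q->2 0-r->2 1-p->1 2-q->0 2-r->0 2-p->2
1. fire R0 via {0↦0, 1↦2}  →  V:3 E:7  edges: 0-p->0 0-r->1 0-q->2 0-r->2 1-p->1 2-q->0 2-p->2
2. fire R0 via {0↦2, 1↦0}  →  V:3 E:6  edges: 0-p->0 0-r->1 0-q->2 1-p->1 2-q->0 2-p->2
3. fire R1 via {0↦0, 1↦2}  →  V:3 E:4  edges: 0-r->1 0-q->2 1-p->1 2-p->2
4. fire R1 via {0↦2, 1↦0}  →  V:3 E:2  edges: 0-r->1 1-p->1
final graph: no rule applies after step 4
NF nodes: {0:C, 1:B, 2:C}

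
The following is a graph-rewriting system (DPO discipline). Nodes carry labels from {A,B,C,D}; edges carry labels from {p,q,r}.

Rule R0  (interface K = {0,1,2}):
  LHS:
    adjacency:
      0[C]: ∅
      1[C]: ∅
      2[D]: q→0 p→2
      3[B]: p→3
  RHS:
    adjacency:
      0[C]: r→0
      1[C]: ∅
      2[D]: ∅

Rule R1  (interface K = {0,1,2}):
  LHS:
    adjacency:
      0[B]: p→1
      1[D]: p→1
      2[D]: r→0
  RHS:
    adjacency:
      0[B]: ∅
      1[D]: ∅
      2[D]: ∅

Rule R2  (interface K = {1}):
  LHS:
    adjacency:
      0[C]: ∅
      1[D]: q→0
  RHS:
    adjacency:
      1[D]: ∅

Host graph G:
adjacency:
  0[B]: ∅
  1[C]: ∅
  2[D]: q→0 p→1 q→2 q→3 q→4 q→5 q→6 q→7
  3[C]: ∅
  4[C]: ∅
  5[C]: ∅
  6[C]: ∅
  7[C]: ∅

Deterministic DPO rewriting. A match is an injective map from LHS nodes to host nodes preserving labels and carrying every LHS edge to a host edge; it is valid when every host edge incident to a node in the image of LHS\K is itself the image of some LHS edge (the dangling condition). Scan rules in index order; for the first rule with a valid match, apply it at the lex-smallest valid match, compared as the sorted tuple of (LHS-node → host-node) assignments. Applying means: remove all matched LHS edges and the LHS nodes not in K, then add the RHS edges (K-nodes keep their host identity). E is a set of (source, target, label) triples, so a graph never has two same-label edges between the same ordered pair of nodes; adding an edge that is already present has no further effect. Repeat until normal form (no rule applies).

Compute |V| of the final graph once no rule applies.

Answer: 3

Derivation:
initial: |V|=8 |E|=8  E = 2-q->0 2-p->1 2-q->2 2-q->3 2-q->4 2-q->5 2-q->6 2-q->7
step 1: apply R2 at {0↦3, 1↦2}  → |V|=7 |E|=7  E = 2-q->0 2-p->1 2-q->2 2-q->4 2-q->5 2-q->6 2-q->7
step 2: apply R2 at {0↦4, 1↦2}  → |V|=6 |E|=6  E = 2-q->0 2-p->1 2-q->2 2-q->5 2-q->6 2-q->7
step 3: apply R2 at {0↦5, 1↦2}  → |V|=5 |E|=5  E = 2-q->0 2-p->1 2-q->2 2-q->6 2-q->7
step 4: apply R2 at {0↦6, 1↦2}  → |V|=4 |E|=4  E = 2-q->0 2-p->1 2-q->2 2-q->7
step 5: apply R2 at {0↦7, 1↦2}  → |V|=3 |E|=3  E = 2-q->0 2-p->1 2-q->2
final graph: no rule applies after step 5
NF nodes: {0:B, 1:C, 2:D}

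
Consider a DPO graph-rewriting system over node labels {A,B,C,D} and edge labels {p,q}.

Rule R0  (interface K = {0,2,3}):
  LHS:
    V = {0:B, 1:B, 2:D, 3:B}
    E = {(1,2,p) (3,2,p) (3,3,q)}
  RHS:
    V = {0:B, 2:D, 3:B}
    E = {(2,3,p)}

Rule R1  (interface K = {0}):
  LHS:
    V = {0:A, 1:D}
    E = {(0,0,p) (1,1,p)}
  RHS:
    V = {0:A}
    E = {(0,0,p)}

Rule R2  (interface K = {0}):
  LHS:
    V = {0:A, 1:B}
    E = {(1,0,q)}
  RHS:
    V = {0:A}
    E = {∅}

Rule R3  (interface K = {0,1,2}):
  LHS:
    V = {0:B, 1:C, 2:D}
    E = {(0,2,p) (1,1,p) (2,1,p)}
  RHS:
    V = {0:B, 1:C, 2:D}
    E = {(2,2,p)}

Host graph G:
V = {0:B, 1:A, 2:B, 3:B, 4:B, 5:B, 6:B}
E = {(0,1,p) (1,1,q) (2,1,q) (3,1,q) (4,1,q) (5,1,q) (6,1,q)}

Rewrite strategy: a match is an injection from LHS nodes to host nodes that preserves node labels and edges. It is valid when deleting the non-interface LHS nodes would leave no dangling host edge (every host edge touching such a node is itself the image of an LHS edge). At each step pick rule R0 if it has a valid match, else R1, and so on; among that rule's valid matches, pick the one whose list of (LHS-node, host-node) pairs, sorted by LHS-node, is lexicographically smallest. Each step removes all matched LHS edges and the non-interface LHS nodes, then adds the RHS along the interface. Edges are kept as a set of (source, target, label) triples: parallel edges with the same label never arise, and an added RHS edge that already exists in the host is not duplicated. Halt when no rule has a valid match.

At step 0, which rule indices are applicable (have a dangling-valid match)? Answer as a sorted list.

R0: no valid match — LHS pattern not found
R1: no valid match — LHS pattern not found
R2: 5 valid matches — {0↦1, 1↦2}, {0↦1, 1↦3}, {0↦1, 1↦4} (+2 more)
R3: no valid match — LHS pattern not found

Answer: [R2]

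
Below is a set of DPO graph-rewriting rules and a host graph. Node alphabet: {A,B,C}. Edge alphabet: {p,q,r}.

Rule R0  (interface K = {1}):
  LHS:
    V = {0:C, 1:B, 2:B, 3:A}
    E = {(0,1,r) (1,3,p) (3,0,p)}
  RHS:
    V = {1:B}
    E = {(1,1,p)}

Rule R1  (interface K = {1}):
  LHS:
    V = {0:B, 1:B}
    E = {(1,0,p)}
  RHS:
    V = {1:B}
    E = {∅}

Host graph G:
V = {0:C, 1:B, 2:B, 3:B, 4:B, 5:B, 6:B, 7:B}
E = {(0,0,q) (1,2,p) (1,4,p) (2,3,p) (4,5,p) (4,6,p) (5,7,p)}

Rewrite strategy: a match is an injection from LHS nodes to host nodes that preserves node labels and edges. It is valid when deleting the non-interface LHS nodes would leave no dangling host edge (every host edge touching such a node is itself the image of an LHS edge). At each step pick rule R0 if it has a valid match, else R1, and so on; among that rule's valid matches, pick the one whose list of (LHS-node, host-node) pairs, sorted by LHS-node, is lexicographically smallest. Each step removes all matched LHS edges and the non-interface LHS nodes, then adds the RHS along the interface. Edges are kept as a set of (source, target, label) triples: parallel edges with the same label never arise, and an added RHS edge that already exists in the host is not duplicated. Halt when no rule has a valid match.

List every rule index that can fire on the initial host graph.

R0: no valid match — LHS pattern not found
R1: 3 valid matches — {0↦3, 1↦2}, {0↦6, 1↦4}, {0↦7, 1↦5}

Answer: [R1]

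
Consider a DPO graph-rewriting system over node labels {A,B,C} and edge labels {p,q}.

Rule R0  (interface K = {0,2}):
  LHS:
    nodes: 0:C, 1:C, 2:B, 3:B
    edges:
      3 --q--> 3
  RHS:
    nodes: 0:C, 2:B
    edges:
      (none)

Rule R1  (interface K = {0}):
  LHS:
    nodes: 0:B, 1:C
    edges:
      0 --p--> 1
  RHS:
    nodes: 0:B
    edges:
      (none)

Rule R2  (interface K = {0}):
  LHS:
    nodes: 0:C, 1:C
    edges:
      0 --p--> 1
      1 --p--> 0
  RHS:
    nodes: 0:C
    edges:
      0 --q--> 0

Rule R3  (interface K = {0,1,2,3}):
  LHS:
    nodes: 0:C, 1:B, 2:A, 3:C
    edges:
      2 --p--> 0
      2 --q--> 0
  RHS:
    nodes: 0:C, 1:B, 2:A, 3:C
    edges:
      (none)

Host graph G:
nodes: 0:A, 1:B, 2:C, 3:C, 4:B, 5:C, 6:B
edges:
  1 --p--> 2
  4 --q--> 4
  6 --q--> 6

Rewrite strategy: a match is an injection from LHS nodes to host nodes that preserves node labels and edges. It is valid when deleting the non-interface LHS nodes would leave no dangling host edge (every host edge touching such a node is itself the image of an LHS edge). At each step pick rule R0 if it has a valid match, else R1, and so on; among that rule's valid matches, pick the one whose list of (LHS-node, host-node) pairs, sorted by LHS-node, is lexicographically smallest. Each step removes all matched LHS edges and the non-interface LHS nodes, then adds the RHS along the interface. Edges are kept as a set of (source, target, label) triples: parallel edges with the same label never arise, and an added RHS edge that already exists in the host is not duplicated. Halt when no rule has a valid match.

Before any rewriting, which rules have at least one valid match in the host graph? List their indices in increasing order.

R0: 16 valid matches — {0↦2, 1↦3, 2↦1, 3↦4}, {0↦2, 1↦3, 2↦1, 3↦6}, {0↦2, 1↦3, 2↦4, 3↦6} (+13 more)
R1: 1 valid match — {0↦1, 1↦2}
R2: no valid match — LHS pattern not found
R3: no valid match — LHS pattern not found

Answer: [R0,R1]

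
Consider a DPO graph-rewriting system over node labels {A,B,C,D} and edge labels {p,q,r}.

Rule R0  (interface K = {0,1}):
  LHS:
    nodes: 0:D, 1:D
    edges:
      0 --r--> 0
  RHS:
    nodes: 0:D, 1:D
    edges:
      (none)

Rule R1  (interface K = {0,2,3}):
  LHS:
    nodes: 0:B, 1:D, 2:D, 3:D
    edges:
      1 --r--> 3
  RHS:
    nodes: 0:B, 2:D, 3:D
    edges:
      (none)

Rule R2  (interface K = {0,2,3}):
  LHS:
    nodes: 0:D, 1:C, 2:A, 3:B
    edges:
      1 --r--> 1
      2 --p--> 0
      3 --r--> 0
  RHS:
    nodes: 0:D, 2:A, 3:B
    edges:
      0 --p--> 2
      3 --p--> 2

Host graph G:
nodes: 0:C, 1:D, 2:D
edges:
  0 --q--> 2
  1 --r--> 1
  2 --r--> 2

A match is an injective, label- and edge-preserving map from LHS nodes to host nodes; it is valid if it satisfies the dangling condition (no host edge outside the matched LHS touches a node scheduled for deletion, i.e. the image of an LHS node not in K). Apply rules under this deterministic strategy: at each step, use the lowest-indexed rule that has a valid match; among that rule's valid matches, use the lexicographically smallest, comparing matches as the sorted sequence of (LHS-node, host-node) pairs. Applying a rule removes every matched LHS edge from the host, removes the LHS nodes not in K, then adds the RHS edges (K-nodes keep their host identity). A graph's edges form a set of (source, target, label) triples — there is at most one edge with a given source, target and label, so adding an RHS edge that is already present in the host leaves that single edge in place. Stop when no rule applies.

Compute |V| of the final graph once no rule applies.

Answer: 3

Rewrite trace:
[0] host  ⇒  3 nodes, 3 edges  {0-q->2 1-r->1 2-r->2}
[1] R0 @ {0↦1, 1↦2}  ⇒  3 nodes, 2 edges  {0-q->2 2-r->2}
[2] R0 @ {0↦2, 1↦1}  ⇒  3 nodes, 1 edges  {0-q->2}
normal form: no rule applies after step 2
NF nodes: {0:C, 1:D, 2:D}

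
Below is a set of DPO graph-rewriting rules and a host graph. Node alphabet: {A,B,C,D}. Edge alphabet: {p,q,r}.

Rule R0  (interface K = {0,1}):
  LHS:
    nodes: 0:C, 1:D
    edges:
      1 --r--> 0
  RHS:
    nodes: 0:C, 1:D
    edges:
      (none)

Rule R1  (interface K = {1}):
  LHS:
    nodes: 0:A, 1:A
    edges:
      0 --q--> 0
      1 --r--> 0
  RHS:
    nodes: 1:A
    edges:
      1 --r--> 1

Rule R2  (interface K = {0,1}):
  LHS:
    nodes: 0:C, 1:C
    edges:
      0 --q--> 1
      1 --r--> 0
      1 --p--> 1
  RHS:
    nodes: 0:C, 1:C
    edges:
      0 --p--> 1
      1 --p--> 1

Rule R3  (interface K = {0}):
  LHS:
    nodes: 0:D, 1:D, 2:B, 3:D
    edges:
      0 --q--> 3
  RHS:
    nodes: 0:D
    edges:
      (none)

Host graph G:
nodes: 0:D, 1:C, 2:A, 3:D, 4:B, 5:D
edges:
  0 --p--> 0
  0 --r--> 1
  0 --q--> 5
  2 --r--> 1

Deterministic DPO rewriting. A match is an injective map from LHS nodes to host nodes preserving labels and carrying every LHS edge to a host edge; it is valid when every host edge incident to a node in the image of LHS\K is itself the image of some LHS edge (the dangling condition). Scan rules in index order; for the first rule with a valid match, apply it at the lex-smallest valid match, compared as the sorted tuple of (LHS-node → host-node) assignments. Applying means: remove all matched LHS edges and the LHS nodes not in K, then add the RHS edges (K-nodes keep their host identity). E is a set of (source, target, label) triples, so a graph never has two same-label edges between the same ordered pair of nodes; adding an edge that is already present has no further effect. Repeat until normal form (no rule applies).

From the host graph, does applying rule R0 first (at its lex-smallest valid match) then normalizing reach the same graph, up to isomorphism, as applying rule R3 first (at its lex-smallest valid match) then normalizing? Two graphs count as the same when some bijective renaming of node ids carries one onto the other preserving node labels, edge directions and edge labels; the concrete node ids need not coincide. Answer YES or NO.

Answer: YES

Derivation:
branch R0-first: apply at {0↦1, 1↦0} → |E|=3, then 1 more step(s) → NF |V|=3 |E|=2 V={0:D, 1:C, 2:A} E=0-p->0 2-r->1
branch R3-first: apply at {0↦0, 1↦3, 2↦4, 3↦5} → |E|=3, then 1 more step(s) → NF |V|=3 |E|=2 V={0:D, 1:C, 2:A} E=0-p->0 2-r->1
graphs isomorphic (equal up to label-preserving node renaming)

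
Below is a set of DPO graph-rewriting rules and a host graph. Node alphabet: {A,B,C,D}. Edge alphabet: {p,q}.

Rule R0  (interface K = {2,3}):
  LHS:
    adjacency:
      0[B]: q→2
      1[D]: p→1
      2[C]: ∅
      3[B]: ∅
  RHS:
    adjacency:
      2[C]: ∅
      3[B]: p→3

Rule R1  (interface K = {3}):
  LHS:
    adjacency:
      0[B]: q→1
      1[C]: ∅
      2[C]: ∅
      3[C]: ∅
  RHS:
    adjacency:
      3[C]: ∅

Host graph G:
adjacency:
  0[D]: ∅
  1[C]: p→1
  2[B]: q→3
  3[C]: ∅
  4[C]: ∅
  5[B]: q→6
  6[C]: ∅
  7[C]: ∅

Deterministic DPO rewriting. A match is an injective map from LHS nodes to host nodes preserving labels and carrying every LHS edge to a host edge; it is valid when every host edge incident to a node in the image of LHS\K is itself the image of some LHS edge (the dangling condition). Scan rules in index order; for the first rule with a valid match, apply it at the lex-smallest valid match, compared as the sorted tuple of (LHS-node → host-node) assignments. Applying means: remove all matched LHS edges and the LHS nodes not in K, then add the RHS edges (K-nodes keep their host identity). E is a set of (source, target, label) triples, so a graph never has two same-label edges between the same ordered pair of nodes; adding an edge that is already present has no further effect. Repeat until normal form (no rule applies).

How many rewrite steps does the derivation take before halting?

Answer: 2

Rewrite trace:
initial: |V|=8 |E|=3  E = 1-p->1 2-q->3 5-q->6
step 1: apply R1 at {0↦2, 1↦3, 2↦4, 3↦1}  → |V|=5 |E|=2  E = 1-p->1 5-q->6
step 2: apply R1 at {0↦5, 1↦6, 2↦7, 3↦1}  → |V|=2 |E|=1  E = 1-p->1
final graph: no rule applies after step 2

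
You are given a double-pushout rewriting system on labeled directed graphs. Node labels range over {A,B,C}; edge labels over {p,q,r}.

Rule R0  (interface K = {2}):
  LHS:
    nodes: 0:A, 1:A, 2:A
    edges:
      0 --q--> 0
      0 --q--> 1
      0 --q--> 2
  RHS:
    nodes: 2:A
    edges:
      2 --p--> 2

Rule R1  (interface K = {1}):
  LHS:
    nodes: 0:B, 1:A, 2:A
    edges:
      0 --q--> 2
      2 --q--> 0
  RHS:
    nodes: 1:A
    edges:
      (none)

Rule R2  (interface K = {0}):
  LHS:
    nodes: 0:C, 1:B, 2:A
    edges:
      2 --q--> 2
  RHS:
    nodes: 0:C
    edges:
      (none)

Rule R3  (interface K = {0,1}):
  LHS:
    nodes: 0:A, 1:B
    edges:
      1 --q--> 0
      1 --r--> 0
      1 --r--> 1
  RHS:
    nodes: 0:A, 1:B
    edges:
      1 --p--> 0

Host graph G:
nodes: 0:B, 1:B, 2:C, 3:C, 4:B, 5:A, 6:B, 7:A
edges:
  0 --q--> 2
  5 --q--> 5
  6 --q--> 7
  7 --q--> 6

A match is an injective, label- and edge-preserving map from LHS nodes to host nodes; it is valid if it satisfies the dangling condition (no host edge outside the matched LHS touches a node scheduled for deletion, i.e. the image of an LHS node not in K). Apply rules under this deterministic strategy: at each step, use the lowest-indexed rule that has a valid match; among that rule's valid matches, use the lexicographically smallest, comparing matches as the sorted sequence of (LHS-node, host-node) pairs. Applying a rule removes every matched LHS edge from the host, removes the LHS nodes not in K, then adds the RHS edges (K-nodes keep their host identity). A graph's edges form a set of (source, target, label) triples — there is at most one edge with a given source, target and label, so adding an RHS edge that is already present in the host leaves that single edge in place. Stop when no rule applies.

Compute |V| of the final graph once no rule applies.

[0] host  ⇒  8 nodes, 4 edges  {0-q->2 5-q->5 6-q->7 7-q->6}
[1] R1 @ {0↦6, 1↦5, 2↦7}  ⇒  6 nodes, 2 edges  {0-q->2 5-q->5}
[2] R2 @ {0↦2, 1↦1, 2↦5}  ⇒  4 nodes, 1 edges  {0-q->2}
halt: no rule applies after step 2
NF nodes: {0:B, 2:C, 3:C, 4:B}

Answer: 4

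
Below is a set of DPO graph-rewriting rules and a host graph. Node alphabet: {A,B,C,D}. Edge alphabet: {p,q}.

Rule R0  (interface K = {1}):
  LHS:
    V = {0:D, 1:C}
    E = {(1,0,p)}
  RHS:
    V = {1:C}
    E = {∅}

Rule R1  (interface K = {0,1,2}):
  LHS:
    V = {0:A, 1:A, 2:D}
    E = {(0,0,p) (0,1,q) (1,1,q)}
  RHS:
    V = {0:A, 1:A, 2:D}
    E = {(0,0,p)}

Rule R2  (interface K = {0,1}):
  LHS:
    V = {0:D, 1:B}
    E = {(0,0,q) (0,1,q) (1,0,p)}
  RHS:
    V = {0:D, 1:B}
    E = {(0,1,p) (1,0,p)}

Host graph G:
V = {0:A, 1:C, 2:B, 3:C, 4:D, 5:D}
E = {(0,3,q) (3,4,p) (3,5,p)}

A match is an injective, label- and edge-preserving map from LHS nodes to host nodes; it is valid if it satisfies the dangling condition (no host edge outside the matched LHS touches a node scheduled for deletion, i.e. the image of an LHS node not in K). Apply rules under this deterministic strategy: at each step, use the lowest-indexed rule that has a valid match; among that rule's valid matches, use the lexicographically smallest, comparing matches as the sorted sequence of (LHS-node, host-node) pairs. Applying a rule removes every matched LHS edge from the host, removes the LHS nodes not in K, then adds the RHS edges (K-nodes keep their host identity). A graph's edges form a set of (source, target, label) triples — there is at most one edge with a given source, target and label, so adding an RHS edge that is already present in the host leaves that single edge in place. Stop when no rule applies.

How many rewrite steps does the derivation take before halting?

Answer: 2

Steps:
start.  V:6 E:3  edges: 0-q->3 3-p->4 3-p->5
1. fire R0 via {0↦4, 1↦3}  →  V:5 E:2  edges: 0-q->3 3-p->5
2. fire R0 via {0↦5, 1↦3}  →  V:4 E:1  edges: 0-q->3
final graph: no rule applies after step 2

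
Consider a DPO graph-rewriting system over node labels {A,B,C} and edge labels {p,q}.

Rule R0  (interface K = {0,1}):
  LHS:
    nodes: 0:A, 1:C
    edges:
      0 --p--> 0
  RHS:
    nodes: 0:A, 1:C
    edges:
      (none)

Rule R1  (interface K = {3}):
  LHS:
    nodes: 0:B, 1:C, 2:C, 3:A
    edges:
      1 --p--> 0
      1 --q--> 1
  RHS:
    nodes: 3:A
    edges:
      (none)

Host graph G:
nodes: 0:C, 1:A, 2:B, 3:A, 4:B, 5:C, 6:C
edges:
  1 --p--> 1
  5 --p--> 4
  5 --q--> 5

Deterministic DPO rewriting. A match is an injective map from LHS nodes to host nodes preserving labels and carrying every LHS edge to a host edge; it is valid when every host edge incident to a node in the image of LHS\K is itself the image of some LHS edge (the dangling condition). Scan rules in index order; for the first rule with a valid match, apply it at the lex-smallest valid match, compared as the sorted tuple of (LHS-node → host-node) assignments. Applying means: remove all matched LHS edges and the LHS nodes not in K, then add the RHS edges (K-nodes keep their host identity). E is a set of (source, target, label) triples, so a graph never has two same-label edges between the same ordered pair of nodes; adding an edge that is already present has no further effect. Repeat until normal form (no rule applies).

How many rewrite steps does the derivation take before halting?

[0] host  ⇒  7 nodes, 3 edges  {1-p->1 5-p->4 5-q->5}
[1] R0 @ {0↦1, 1↦0}  ⇒  7 nodes, 2 edges  {5-p->4 5-q->5}
[2] R1 @ {0↦4, 1↦5, 2↦0, 3↦1}  ⇒  4 nodes, 0 edges  {∅}
normal form: no rule applies after step 2

Answer: 2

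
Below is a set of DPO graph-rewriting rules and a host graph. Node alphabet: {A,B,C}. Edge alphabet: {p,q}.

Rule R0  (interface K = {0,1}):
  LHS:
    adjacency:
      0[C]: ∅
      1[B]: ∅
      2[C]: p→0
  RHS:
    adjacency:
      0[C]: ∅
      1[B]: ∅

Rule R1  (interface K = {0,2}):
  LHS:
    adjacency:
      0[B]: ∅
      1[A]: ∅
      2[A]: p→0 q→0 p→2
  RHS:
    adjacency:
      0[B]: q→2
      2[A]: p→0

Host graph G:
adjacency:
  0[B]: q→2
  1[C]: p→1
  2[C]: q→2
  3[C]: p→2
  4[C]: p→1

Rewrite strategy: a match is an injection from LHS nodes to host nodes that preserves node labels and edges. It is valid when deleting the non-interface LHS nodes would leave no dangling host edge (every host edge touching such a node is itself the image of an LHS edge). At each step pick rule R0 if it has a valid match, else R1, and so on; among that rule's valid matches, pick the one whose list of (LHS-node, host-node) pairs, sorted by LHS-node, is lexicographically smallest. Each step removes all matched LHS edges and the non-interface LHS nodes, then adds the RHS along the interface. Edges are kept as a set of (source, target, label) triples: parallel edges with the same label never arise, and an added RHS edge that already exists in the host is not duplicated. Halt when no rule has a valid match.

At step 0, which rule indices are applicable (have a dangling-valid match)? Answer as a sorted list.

R0: 2 valid matches — {0↦1, 1↦0, 2↦4}, {0↦2, 1↦0, 2↦3}
R1: no valid match — LHS pattern not found

Answer: [R0]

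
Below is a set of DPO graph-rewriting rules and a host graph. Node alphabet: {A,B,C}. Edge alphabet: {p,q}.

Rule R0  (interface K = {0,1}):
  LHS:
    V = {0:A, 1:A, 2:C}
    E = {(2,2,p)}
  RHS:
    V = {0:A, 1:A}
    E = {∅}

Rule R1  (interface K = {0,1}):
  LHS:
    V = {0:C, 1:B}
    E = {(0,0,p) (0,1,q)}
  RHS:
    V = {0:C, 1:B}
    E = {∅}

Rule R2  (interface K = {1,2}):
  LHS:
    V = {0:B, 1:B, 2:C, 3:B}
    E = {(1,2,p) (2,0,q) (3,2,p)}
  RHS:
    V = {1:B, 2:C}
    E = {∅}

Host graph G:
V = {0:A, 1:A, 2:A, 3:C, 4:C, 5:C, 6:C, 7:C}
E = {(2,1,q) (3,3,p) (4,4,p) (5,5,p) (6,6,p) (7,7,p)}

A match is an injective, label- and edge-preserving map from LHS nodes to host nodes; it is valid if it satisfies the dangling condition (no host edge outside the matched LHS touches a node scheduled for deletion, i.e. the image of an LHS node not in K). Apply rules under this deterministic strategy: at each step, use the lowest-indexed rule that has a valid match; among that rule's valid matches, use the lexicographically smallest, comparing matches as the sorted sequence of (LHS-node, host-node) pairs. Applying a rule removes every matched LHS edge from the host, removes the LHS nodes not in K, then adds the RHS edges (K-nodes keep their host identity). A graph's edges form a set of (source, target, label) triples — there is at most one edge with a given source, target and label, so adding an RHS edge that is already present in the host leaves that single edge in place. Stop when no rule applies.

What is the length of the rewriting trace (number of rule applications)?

Answer: 5

Rewrite trace:
start.  V:8 E:6  edges: 2-q->1 3-p->3 4-p->4 5-p->5 6-p->6 7-p->7
1. fire R0 via {0↦0, 1↦1, 2↦3}  →  V:7 E:5  edges: 2-q->1 4-p->4 5-p->5 6-p->6 7-p->7
2. fire R0 via {0↦0, 1↦1, 2↦4}  →  V:6 E:4  edges: 2-q->1 5-p->5 6-p->6 7-p->7
3. fire R0 via {0↦0, 1↦1, 2↦5}  →  V:5 E:3  edges: 2-q->1 6-p->6 7-p->7
4. fire R0 via {0↦0, 1↦1, 2↦6}  →  V:4 E:2  edges: 2-q->1 7-p->7
5. fire R0 via {0↦0, 1↦1, 2↦7}  →  V:3 E:1  edges: 2-q->1
normal form: no rule applies after step 5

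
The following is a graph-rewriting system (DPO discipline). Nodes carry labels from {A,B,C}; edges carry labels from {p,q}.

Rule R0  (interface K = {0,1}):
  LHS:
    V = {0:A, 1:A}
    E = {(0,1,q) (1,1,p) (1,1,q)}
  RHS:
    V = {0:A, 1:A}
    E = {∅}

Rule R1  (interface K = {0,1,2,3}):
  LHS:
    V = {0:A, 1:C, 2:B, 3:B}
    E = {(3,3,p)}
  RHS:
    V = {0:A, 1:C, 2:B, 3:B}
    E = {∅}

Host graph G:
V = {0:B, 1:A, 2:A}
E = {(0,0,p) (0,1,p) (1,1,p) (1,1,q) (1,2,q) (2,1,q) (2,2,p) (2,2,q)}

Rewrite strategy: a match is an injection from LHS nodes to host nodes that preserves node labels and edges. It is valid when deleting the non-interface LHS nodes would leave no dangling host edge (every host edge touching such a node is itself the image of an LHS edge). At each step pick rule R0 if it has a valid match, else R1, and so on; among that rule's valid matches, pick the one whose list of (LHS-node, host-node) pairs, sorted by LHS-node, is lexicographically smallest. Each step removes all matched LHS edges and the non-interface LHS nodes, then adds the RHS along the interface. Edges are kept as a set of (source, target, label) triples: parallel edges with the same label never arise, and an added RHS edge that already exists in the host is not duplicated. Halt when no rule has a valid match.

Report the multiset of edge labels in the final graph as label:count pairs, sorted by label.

[0] host  ⇒  3 nodes, 8 edges  {0-p->0 0-p->1 1-p->1 1-q->1 1-q->2 2-q->1 2-p->2 2-q->2}
[1] R0 @ {0↦1, 1↦2}  ⇒  3 nodes, 5 edges  {0-p->0 0-p->1 1-p->1 1-q->1 2-q->1}
[2] R0 @ {0↦2, 1↦1}  ⇒  3 nodes, 2 edges  {0-p->0 0-p->1}
halt: no rule applies after step 2
NF edges: [(0, 0, 'p'), (0, 1, 'p')]

Answer: p:2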